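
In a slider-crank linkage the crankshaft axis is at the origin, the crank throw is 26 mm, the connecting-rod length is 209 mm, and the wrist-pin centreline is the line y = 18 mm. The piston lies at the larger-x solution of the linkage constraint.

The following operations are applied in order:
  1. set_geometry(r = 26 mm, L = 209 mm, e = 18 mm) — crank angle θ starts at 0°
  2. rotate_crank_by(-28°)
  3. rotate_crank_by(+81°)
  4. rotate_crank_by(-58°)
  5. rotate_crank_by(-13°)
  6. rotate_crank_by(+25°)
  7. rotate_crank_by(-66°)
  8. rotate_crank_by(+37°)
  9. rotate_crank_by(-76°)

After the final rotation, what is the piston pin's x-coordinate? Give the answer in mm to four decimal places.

200.7518

set_geometry: r = 26 mm, L = 209 mm, e = 18 mm; θ ← 0°
rotate_crank_by(-28°): θ ← 0° -28° = -28°
rotate_crank_by(+81°): θ ← -28° +81° = 53°
rotate_crank_by(-58°): θ ← 53° -58° = -5°
rotate_crank_by(-13°): θ ← -5° -13° = -18°
rotate_crank_by(+25°): θ ← -18° +25° = 7°
rotate_crank_by(-66°): θ ← 7° -66° = -59°
rotate_crank_by(+37°): θ ← -59° +37° = -22°
rotate_crank_by(-76°): θ ← -22° -76° = -98°
crank pin P = (r cos θ, r sin θ) = (-3.618501, -25.746970)
h = r sin θ − e = -25.746970 − 18 = -43.746970
x = r cos θ + √(L² − h²) = -3.618501 + √(43681.0 − 1913.7974) = -3.618501 + 204.370259 = 200.751758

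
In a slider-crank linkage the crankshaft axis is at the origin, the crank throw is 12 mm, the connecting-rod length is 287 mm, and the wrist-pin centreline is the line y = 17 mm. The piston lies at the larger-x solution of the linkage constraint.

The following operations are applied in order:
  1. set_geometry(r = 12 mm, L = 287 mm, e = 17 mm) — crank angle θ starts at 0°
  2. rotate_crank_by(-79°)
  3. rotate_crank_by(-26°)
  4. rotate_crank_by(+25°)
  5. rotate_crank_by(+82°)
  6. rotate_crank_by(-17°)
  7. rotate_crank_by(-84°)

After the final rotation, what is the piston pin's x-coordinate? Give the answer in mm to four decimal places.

set_geometry: r = 12 mm, L = 287 mm, e = 17 mm; θ ← 0°
rotate_crank_by(-79°): θ ← 0° -79° = -79°
rotate_crank_by(-26°): θ ← -79° -26° = -105°
rotate_crank_by(+25°): θ ← -105° +25° = -80°
rotate_crank_by(+82°): θ ← -80° +82° = 2°
rotate_crank_by(-17°): θ ← 2° -17° = -15°
rotate_crank_by(-84°): θ ← -15° -84° = -99°
crank pin P = (r cos θ, r sin θ) = (-1.877214, -11.852260)
h = r sin θ − e = -11.852260 − 17 = -28.852260
x = r cos θ + √(L² − h²) = -1.877214 + √(82369.0 − 832.4529) = -1.877214 + 285.546051 = 283.668837

283.6688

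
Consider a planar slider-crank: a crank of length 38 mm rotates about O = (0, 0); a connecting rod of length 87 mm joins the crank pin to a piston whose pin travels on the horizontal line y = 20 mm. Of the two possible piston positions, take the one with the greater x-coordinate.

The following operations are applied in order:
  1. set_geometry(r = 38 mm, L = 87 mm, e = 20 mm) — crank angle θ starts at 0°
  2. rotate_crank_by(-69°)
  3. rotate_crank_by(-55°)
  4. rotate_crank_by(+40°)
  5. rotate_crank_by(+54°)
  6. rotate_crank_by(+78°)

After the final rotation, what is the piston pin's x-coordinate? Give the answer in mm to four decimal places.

set_geometry: r = 38 mm, L = 87 mm, e = 20 mm; θ ← 0°
rotate_crank_by(-69°): θ ← 0° -69° = -69°
rotate_crank_by(-55°): θ ← -69° -55° = -124°
rotate_crank_by(+40°): θ ← -124° +40° = -84°
rotate_crank_by(+54°): θ ← -84° +54° = -30°
rotate_crank_by(+78°): θ ← -30° +78° = 48°
crank pin P = (r cos θ, r sin θ) = (25.426963, 28.239503)
h = r sin θ − e = 28.239503 − 20 = 8.239503
x = r cos θ + √(L² − h²) = 25.426963 + √(7569.0 − 67.8894) = 25.426963 + 86.608952 = 112.035915

112.0359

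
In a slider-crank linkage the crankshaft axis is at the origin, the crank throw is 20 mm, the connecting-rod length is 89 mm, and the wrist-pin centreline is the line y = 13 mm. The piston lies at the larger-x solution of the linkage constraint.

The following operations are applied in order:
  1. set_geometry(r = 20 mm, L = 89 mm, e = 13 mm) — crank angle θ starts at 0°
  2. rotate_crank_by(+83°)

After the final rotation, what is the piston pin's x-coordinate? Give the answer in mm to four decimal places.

set_geometry: r = 20 mm, L = 89 mm, e = 13 mm; θ ← 0°
rotate_crank_by(+83°): θ ← 0° +83° = 83°
crank pin P = (r cos θ, r sin θ) = (2.437387, 19.850923)
h = r sin θ − e = 19.850923 − 13 = 6.850923
x = r cos θ + √(L² − h²) = 2.437387 + √(7921.0 − 46.9351) = 2.437387 + 88.735928 = 91.173315

91.1733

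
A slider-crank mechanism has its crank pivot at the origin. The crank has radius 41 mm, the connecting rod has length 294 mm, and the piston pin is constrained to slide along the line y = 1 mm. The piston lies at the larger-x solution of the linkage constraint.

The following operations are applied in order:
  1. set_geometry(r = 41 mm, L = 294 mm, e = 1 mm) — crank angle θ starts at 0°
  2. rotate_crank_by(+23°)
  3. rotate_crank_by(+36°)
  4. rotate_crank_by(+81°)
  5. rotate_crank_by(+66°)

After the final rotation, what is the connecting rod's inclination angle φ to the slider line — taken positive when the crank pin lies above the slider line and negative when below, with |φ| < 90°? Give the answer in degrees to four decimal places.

set_geometry: r = 41 mm, L = 294 mm, e = 1 mm; θ ← 0°
rotate_crank_by(+23°): θ ← 0° +23° = 23°
rotate_crank_by(+36°): θ ← 23° +36° = 59°
rotate_crank_by(+81°): θ ← 59° +81° = 140°
rotate_crank_by(+66°): θ ← 140° +66° = 206°
crank pin P = (r cos θ, r sin θ) = (-36.850556, -17.973217)
h = r sin θ − e = -17.973217 − 1 = -18.973217
sin φ = h / L = -18.973217 / 294 = -0.06453475
φ = arcsin(-0.06453475) = -3.700140°

-3.7001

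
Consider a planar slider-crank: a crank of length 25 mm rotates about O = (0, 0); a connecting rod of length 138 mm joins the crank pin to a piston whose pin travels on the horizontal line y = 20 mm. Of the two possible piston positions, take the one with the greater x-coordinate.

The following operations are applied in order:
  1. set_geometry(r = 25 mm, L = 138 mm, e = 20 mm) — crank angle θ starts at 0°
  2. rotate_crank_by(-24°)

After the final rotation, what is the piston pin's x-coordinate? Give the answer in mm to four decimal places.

set_geometry: r = 25 mm, L = 138 mm, e = 20 mm; θ ← 0°
rotate_crank_by(-24°): θ ← 0° -24° = -24°
crank pin P = (r cos θ, r sin θ) = (22.838636, -10.168416)
h = r sin θ − e = -10.168416 − 20 = -30.168416
x = r cos θ + √(L² − h²) = 22.838636 + √(19044.0 − 910.1333) = 22.838636 + 134.662046 = 157.500683

157.5007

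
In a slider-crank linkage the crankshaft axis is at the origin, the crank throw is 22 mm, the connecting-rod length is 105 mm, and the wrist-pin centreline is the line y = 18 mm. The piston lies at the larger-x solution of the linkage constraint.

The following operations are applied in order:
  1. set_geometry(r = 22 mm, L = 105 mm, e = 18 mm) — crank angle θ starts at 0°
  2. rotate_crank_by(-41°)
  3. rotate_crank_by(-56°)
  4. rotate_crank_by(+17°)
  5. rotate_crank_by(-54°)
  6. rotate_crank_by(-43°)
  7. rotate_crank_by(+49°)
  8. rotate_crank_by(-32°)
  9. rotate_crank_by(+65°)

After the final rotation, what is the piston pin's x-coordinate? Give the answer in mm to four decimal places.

set_geometry: r = 22 mm, L = 105 mm, e = 18 mm; θ ← 0°
rotate_crank_by(-41°): θ ← 0° -41° = -41°
rotate_crank_by(-56°): θ ← -41° -56° = -97°
rotate_crank_by(+17°): θ ← -97° +17° = -80°
rotate_crank_by(-54°): θ ← -80° -54° = -134°
rotate_crank_by(-43°): θ ← -134° -43° = -177°
rotate_crank_by(+49°): θ ← -177° +49° = -128°
rotate_crank_by(-32°): θ ← -128° -32° = -160°
rotate_crank_by(+65°): θ ← -160° +65° = -95°
crank pin P = (r cos θ, r sin θ) = (-1.917426, -21.916283)
h = r sin θ − e = -21.916283 − 18 = -39.916283
x = r cos θ + √(L² − h²) = -1.917426 + √(11025.0 − 1593.3097) = -1.917426 + 97.116890 = 95.199464

95.1995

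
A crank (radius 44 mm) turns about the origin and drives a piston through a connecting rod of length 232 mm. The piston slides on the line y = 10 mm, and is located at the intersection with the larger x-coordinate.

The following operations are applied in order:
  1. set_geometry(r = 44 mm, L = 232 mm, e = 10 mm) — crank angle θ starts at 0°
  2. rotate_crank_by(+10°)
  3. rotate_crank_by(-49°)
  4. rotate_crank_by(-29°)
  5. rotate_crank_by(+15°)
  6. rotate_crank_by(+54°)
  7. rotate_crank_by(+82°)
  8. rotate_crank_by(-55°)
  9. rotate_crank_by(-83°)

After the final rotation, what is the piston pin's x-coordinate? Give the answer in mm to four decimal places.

set_geometry: r = 44 mm, L = 232 mm, e = 10 mm; θ ← 0°
rotate_crank_by(+10°): θ ← 0° +10° = 10°
rotate_crank_by(-49°): θ ← 10° -49° = -39°
rotate_crank_by(-29°): θ ← -39° -29° = -68°
rotate_crank_by(+15°): θ ← -68° +15° = -53°
rotate_crank_by(+54°): θ ← -53° +54° = 1°
rotate_crank_by(+82°): θ ← 1° +82° = 83°
rotate_crank_by(-55°): θ ← 83° -55° = 28°
rotate_crank_by(-83°): θ ← 28° -83° = -55°
crank pin P = (r cos θ, r sin θ) = (25.237363, -36.042690)
h = r sin θ − e = -36.042690 − 10 = -46.042690
x = r cos θ + √(L² − h²) = 25.237363 + √(53824.0 − 2119.9293) = 25.237363 + 227.385291 = 252.622655

252.6227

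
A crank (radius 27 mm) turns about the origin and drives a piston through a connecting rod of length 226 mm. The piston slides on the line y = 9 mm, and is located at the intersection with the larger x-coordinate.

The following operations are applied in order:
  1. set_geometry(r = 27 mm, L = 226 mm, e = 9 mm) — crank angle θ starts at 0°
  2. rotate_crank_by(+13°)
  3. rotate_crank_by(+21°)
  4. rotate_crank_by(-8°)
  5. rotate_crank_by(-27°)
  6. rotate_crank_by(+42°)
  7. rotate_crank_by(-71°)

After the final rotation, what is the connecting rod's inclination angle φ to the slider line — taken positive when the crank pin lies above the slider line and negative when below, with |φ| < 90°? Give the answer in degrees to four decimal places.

set_geometry: r = 27 mm, L = 226 mm, e = 9 mm; θ ← 0°
rotate_crank_by(+13°): θ ← 0° +13° = 13°
rotate_crank_by(+21°): θ ← 13° +21° = 34°
rotate_crank_by(-8°): θ ← 34° -8° = 26°
rotate_crank_by(-27°): θ ← 26° -27° = -1°
rotate_crank_by(+42°): θ ← -1° +42° = 41°
rotate_crank_by(-71°): θ ← 41° -71° = -30°
crank pin P = (r cos θ, r sin θ) = (23.382686, -13.500000)
h = r sin θ − e = -13.500000 − 9 = -22.500000
sin φ = h / L = -22.500000 / 226 = -0.09955752
φ = arcsin(-0.09955752) = -5.713691°

-5.7137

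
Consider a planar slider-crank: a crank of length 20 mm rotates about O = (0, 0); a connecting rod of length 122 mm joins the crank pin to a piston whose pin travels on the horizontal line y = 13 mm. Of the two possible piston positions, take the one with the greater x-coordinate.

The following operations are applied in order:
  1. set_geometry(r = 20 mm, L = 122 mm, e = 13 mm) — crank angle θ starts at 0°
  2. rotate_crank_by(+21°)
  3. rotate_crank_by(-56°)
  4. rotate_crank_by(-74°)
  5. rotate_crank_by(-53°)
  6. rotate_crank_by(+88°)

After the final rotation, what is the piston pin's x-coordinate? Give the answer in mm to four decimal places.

123.1798

set_geometry: r = 20 mm, L = 122 mm, e = 13 mm; θ ← 0°
rotate_crank_by(+21°): θ ← 0° +21° = 21°
rotate_crank_by(-56°): θ ← 21° -56° = -35°
rotate_crank_by(-74°): θ ← -35° -74° = -109°
rotate_crank_by(-53°): θ ← -109° -53° = -162°
rotate_crank_by(+88°): θ ← -162° +88° = -74°
crank pin P = (r cos θ, r sin θ) = (5.512747, -19.225234)
h = r sin θ − e = -19.225234 − 13 = -32.225234
x = r cos θ + √(L² − h²) = 5.512747 + √(14884.0 − 1038.4657) = 5.512747 + 117.667048 = 123.179796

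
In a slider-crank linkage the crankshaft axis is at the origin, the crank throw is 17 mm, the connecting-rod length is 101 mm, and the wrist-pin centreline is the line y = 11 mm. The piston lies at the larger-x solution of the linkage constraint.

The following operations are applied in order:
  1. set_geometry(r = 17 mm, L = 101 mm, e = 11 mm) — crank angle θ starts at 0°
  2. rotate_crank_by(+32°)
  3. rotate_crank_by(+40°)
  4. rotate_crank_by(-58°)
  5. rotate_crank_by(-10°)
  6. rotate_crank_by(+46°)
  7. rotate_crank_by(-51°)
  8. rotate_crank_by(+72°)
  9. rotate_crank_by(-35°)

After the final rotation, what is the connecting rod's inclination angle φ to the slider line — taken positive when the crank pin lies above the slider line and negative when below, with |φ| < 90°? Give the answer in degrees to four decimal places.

-0.5716

set_geometry: r = 17 mm, L = 101 mm, e = 11 mm; θ ← 0°
rotate_crank_by(+32°): θ ← 0° +32° = 32°
rotate_crank_by(+40°): θ ← 32° +40° = 72°
rotate_crank_by(-58°): θ ← 72° -58° = 14°
rotate_crank_by(-10°): θ ← 14° -10° = 4°
rotate_crank_by(+46°): θ ← 4° +46° = 50°
rotate_crank_by(-51°): θ ← 50° -51° = -1°
rotate_crank_by(+72°): θ ← -1° +72° = 71°
rotate_crank_by(-35°): θ ← 71° -35° = 36°
crank pin P = (r cos θ, r sin θ) = (13.753289, 9.992349)
h = r sin θ − e = 9.992349 − 11 = -1.007651
sin φ = h / L = -1.007651 / 101 = -0.00997674
φ = arcsin(-0.00997674) = -0.571635°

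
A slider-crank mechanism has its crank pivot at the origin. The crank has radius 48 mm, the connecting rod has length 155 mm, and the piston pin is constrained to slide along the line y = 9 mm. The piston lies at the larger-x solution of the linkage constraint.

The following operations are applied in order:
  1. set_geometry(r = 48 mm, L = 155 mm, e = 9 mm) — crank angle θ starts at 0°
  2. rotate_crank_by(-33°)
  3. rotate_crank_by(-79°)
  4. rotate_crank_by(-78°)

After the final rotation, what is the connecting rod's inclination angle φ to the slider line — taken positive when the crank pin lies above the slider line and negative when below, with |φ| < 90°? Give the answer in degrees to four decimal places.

set_geometry: r = 48 mm, L = 155 mm, e = 9 mm; θ ← 0°
rotate_crank_by(-33°): θ ← 0° -33° = -33°
rotate_crank_by(-79°): θ ← -33° -79° = -112°
rotate_crank_by(-78°): θ ← -112° -78° = -190°
crank pin P = (r cos θ, r sin θ) = (-47.270772, 8.335113)
h = r sin θ − e = 8.335113 − 9 = -0.664887
sin φ = h / L = -0.664887 / 155 = -0.00428960
φ = arcsin(-0.00428960) = -0.245777°

-0.2458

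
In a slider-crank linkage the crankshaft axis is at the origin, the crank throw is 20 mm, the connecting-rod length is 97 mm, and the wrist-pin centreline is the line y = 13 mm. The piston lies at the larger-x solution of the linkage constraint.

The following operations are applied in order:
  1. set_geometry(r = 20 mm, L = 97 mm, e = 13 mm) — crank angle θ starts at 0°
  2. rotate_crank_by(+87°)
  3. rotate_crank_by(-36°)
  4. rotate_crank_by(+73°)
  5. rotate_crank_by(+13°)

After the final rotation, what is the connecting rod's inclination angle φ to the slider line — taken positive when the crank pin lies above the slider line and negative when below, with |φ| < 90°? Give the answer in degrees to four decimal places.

0.3780

set_geometry: r = 20 mm, L = 97 mm, e = 13 mm; θ ← 0°
rotate_crank_by(+87°): θ ← 0° +87° = 87°
rotate_crank_by(-36°): θ ← 87° -36° = 51°
rotate_crank_by(+73°): θ ← 51° +73° = 124°
rotate_crank_by(+13°): θ ← 124° +13° = 137°
crank pin P = (r cos θ, r sin θ) = (-14.627074, 13.639967)
h = r sin θ − e = 13.639967 − 13 = 0.639967
sin φ = h / L = 0.639967 / 97 = 0.00659760
φ = arcsin(0.00659760) = 0.378017°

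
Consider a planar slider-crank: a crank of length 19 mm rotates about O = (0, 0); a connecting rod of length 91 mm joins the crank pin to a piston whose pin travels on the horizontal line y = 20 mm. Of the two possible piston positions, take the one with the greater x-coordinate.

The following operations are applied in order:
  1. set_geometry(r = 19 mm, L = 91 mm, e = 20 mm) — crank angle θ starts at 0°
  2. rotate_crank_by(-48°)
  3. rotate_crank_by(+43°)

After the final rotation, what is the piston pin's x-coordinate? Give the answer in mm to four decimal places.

107.3133

set_geometry: r = 19 mm, L = 91 mm, e = 20 mm; θ ← 0°
rotate_crank_by(-48°): θ ← 0° -48° = -48°
rotate_crank_by(+43°): θ ← -48° +43° = -5°
crank pin P = (r cos θ, r sin θ) = (18.927699, -1.655959)
h = r sin θ − e = -1.655959 − 20 = -21.655959
x = r cos θ + √(L² − h²) = 18.927699 + √(8281.0 − 468.9806) = 18.927699 + 88.385629 = 107.313328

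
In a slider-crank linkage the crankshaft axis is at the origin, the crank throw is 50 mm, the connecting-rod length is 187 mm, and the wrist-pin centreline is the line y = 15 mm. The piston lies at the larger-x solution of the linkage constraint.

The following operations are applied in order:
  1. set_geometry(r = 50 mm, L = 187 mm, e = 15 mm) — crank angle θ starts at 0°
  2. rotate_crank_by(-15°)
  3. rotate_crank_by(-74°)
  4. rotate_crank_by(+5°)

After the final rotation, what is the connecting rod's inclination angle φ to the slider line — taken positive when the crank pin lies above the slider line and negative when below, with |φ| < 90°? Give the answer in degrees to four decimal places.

-20.2507

set_geometry: r = 50 mm, L = 187 mm, e = 15 mm; θ ← 0°
rotate_crank_by(-15°): θ ← 0° -15° = -15°
rotate_crank_by(-74°): θ ← -15° -74° = -89°
rotate_crank_by(+5°): θ ← -89° +5° = -84°
crank pin P = (r cos θ, r sin θ) = (5.226423, -49.726095)
h = r sin θ − e = -49.726095 − 15 = -64.726095
sin φ = h / L = -64.726095 / 187 = -0.34612885
φ = arcsin(-0.34612885) = -20.250720°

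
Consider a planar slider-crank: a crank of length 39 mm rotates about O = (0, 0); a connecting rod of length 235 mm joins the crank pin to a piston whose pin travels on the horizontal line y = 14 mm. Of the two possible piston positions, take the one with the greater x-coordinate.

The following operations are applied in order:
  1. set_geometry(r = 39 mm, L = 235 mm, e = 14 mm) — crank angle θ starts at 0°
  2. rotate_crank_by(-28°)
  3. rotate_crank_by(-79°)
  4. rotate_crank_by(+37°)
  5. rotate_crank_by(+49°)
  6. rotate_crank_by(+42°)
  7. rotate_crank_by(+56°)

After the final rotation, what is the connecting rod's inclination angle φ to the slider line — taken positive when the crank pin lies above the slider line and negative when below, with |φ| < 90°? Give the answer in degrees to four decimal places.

5.8618

set_geometry: r = 39 mm, L = 235 mm, e = 14 mm; θ ← 0°
rotate_crank_by(-28°): θ ← 0° -28° = -28°
rotate_crank_by(-79°): θ ← -28° -79° = -107°
rotate_crank_by(+37°): θ ← -107° +37° = -70°
rotate_crank_by(+49°): θ ← -70° +49° = -21°
rotate_crank_by(+42°): θ ← -21° +42° = 21°
rotate_crank_by(+56°): θ ← 21° +56° = 77°
crank pin P = (r cos θ, r sin θ) = (8.773091, 38.000433)
h = r sin θ − e = 38.000433 − 14 = 24.000433
sin φ = h / L = 24.000433 / 235 = 0.10212950
φ = arcsin(0.10212950) = 5.861810°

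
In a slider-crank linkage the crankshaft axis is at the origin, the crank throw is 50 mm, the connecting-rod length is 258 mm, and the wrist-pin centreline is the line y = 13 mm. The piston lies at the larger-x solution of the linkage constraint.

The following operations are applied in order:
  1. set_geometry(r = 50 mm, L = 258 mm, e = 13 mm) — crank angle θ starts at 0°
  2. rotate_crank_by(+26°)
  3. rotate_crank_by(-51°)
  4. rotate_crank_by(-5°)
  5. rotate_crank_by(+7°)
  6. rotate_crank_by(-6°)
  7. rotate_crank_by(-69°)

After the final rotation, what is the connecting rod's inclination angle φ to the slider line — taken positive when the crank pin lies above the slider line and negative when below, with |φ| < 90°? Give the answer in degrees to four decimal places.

set_geometry: r = 50 mm, L = 258 mm, e = 13 mm; θ ← 0°
rotate_crank_by(+26°): θ ← 0° +26° = 26°
rotate_crank_by(-51°): θ ← 26° -51° = -25°
rotate_crank_by(-5°): θ ← -25° -5° = -30°
rotate_crank_by(+7°): θ ← -30° +7° = -23°
rotate_crank_by(-6°): θ ← -23° -6° = -29°
rotate_crank_by(-69°): θ ← -29° -69° = -98°
crank pin P = (r cos θ, r sin θ) = (-6.958655, -49.513403)
h = r sin θ − e = -49.513403 − 13 = -62.513403
sin φ = h / L = -62.513403 / 258 = -0.24230001
φ = arcsin(-0.24230001) = -14.022329°

-14.0223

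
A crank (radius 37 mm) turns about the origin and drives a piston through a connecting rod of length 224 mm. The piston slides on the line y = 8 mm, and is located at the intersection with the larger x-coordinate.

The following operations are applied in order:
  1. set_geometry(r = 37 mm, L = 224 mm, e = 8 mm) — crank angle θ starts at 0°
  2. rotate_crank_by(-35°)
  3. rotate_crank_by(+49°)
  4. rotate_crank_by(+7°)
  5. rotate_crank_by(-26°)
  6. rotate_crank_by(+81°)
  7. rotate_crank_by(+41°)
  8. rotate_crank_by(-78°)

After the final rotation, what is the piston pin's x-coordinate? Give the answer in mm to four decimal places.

set_geometry: r = 37 mm, L = 224 mm, e = 8 mm; θ ← 0°
rotate_crank_by(-35°): θ ← 0° -35° = -35°
rotate_crank_by(+49°): θ ← -35° +49° = 14°
rotate_crank_by(+7°): θ ← 14° +7° = 21°
rotate_crank_by(-26°): θ ← 21° -26° = -5°
rotate_crank_by(+81°): θ ← -5° +81° = 76°
rotate_crank_by(+41°): θ ← 76° +41° = 117°
rotate_crank_by(-78°): θ ← 117° -78° = 39°
crank pin P = (r cos θ, r sin θ) = (28.754401, 23.284854)
h = r sin θ − e = 23.284854 − 8 = 15.284854
x = r cos θ + √(L² − h²) = 28.754401 + √(50176.0 − 233.6268) = 28.754401 + 223.477903 = 252.232304

252.2323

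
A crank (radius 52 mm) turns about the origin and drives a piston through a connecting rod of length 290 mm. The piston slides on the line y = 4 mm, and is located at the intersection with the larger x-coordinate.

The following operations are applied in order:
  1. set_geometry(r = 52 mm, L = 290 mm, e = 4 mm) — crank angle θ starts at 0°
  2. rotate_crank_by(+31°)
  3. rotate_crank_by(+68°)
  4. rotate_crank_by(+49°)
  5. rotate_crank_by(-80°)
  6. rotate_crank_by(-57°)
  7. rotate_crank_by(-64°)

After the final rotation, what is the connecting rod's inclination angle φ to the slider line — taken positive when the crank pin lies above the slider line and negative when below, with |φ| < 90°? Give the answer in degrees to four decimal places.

-9.0326

set_geometry: r = 52 mm, L = 290 mm, e = 4 mm; θ ← 0°
rotate_crank_by(+31°): θ ← 0° +31° = 31°
rotate_crank_by(+68°): θ ← 31° +68° = 99°
rotate_crank_by(+49°): θ ← 99° +49° = 148°
rotate_crank_by(-80°): θ ← 148° -80° = 68°
rotate_crank_by(-57°): θ ← 68° -57° = 11°
rotate_crank_by(-64°): θ ← 11° -64° = -53°
crank pin P = (r cos θ, r sin θ) = (31.294381, -41.529047)
h = r sin θ − e = -41.529047 − 4 = -45.529047
sin φ = h / L = -45.529047 / 290 = -0.15699671
φ = arcsin(-0.15699671) = -9.032617°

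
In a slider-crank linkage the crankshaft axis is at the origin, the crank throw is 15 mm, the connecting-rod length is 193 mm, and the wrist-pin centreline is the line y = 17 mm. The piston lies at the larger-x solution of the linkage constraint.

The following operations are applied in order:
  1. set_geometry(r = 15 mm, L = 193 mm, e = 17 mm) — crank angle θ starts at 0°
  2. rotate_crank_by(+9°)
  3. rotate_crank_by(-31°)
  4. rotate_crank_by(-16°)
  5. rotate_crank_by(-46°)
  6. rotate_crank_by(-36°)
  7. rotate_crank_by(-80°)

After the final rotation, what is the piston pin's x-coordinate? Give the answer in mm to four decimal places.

178.5393

set_geometry: r = 15 mm, L = 193 mm, e = 17 mm; θ ← 0°
rotate_crank_by(+9°): θ ← 0° +9° = 9°
rotate_crank_by(-31°): θ ← 9° -31° = -22°
rotate_crank_by(-16°): θ ← -22° -16° = -38°
rotate_crank_by(-46°): θ ← -38° -46° = -84°
rotate_crank_by(-36°): θ ← -84° -36° = -120°
rotate_crank_by(-80°): θ ← -120° -80° = -200°
crank pin P = (r cos θ, r sin θ) = (-14.095389, 5.130302)
h = r sin θ − e = 5.130302 − 17 = -11.869698
x = r cos θ + √(L² − h²) = -14.095389 + √(37249.0 − 140.8897) = -14.095389 + 192.634655 = 178.539266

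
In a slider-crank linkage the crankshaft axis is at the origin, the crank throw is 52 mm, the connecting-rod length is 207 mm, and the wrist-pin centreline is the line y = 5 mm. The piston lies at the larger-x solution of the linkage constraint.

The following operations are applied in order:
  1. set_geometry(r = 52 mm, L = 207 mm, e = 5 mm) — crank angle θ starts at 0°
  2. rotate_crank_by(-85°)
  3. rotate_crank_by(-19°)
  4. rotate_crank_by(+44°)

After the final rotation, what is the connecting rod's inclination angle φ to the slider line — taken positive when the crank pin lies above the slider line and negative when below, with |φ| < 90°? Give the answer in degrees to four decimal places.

set_geometry: r = 52 mm, L = 207 mm, e = 5 mm; θ ← 0°
rotate_crank_by(-85°): θ ← 0° -85° = -85°
rotate_crank_by(-19°): θ ← -85° -19° = -104°
rotate_crank_by(+44°): θ ← -104° +44° = -60°
crank pin P = (r cos θ, r sin θ) = (26.000000, -45.033321)
h = r sin θ − e = -45.033321 − 5 = -50.033321
sin φ = h / L = -50.033321 / 207 = -0.24170686
φ = arcsin(-0.24170686) = -13.987303°

-13.9873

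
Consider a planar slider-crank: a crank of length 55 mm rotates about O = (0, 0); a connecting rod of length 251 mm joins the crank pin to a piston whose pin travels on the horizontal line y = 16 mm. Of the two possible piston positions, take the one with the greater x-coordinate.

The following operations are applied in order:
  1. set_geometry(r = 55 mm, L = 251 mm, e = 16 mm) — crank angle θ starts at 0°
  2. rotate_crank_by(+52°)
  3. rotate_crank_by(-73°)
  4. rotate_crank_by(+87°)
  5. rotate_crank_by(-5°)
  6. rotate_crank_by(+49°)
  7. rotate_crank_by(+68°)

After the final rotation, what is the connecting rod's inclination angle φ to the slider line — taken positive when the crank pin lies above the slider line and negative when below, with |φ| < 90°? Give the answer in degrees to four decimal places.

set_geometry: r = 55 mm, L = 251 mm, e = 16 mm; θ ← 0°
rotate_crank_by(+52°): θ ← 0° +52° = 52°
rotate_crank_by(-73°): θ ← 52° -73° = -21°
rotate_crank_by(+87°): θ ← -21° +87° = 66°
rotate_crank_by(-5°): θ ← 66° -5° = 61°
rotate_crank_by(+49°): θ ← 61° +49° = 110°
rotate_crank_by(+68°): θ ← 110° +68° = 178°
crank pin P = (r cos θ, r sin θ) = (-54.966495, 1.919472)
h = r sin θ − e = 1.919472 − 16 = -14.080528
sin φ = h / L = -14.080528 / 251 = -0.05609772
φ = arcsin(-0.05609772) = -3.215851°

-3.2159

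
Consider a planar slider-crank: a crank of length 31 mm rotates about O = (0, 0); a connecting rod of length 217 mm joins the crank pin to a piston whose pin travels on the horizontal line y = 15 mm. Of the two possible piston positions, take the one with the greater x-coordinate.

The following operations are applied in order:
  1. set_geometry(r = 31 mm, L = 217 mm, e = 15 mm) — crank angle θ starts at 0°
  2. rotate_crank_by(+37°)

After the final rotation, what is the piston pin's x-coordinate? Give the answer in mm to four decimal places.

241.7269

set_geometry: r = 31 mm, L = 217 mm, e = 15 mm; θ ← 0°
rotate_crank_by(+37°): θ ← 0° +37° = 37°
crank pin P = (r cos θ, r sin θ) = (24.757701, 18.656266)
h = r sin θ − e = 18.656266 − 15 = 3.656266
x = r cos θ + √(L² − h²) = 24.757701 + √(47089.0 − 13.3683) = 24.757701 + 216.969195 = 241.726896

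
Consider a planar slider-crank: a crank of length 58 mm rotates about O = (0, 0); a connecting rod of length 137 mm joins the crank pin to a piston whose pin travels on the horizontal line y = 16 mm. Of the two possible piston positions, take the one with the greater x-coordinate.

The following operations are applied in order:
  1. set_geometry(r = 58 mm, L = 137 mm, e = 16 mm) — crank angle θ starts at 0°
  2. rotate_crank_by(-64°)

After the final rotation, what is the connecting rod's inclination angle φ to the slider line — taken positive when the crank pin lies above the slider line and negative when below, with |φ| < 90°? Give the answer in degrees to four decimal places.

set_geometry: r = 58 mm, L = 137 mm, e = 16 mm; θ ← 0°
rotate_crank_by(-64°): θ ← 0° -64° = -64°
crank pin P = (r cos θ, r sin θ) = (25.425527, -52.130055)
h = r sin θ − e = -52.130055 − 16 = -68.130055
sin φ = h / L = -68.130055 / 137 = -0.49729967
φ = arcsin(-0.49729967) = -29.821508°

-29.8215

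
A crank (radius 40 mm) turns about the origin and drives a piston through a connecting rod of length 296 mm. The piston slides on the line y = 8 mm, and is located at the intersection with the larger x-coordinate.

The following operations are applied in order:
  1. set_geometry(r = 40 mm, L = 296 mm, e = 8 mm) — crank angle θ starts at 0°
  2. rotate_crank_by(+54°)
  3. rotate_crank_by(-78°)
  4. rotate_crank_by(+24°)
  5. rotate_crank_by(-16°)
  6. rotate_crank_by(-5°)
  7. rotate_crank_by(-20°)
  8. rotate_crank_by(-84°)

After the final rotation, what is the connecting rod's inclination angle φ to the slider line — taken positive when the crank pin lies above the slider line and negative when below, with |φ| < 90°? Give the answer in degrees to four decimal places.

set_geometry: r = 40 mm, L = 296 mm, e = 8 mm; θ ← 0°
rotate_crank_by(+54°): θ ← 0° +54° = 54°
rotate_crank_by(-78°): θ ← 54° -78° = -24°
rotate_crank_by(+24°): θ ← -24° +24° = 0°
rotate_crank_by(-16°): θ ← 0° -16° = -16°
rotate_crank_by(-5°): θ ← -16° -5° = -21°
rotate_crank_by(-20°): θ ← -21° -20° = -41°
rotate_crank_by(-84°): θ ← -41° -84° = -125°
crank pin P = (r cos θ, r sin θ) = (-22.943057, -32.766082)
h = r sin θ − e = -32.766082 − 8 = -40.766082
sin φ = h / L = -40.766082 / 296 = -0.13772325
φ = arcsin(-0.13772325) = -7.916122°

-7.9161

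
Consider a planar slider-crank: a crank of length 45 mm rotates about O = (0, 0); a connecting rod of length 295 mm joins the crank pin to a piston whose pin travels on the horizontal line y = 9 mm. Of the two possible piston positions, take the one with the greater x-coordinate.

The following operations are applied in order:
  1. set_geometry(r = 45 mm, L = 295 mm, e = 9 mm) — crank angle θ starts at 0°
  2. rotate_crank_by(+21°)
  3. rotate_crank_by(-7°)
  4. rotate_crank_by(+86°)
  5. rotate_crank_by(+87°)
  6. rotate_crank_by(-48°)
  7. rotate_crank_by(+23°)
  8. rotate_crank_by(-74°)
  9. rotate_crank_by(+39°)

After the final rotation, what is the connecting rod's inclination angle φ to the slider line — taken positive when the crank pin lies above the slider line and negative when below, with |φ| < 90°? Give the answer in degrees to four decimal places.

set_geometry: r = 45 mm, L = 295 mm, e = 9 mm; θ ← 0°
rotate_crank_by(+21°): θ ← 0° +21° = 21°
rotate_crank_by(-7°): θ ← 21° -7° = 14°
rotate_crank_by(+86°): θ ← 14° +86° = 100°
rotate_crank_by(+87°): θ ← 100° +87° = 187°
rotate_crank_by(-48°): θ ← 187° -48° = 139°
rotate_crank_by(+23°): θ ← 139° +23° = 162°
rotate_crank_by(-74°): θ ← 162° -74° = 88°
rotate_crank_by(+39°): θ ← 88° +39° = 127°
crank pin P = (r cos θ, r sin θ) = (-27.081676, 35.938598)
h = r sin θ − e = 35.938598 − 9 = 26.938598
sin φ = h / L = 26.938598 / 295 = 0.09131728
φ = arcsin(0.09131728) = 5.239394°

5.2394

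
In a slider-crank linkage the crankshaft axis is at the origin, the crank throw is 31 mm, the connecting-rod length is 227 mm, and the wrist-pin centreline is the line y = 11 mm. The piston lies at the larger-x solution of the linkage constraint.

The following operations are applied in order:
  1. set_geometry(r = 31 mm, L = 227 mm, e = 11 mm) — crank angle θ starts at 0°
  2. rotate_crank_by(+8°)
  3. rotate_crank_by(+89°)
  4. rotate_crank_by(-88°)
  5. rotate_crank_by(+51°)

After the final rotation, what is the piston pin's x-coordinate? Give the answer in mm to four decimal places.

241.9462

set_geometry: r = 31 mm, L = 227 mm, e = 11 mm; θ ← 0°
rotate_crank_by(+8°): θ ← 0° +8° = 8°
rotate_crank_by(+89°): θ ← 8° +89° = 97°
rotate_crank_by(-88°): θ ← 97° -88° = 9°
rotate_crank_by(+51°): θ ← 9° +51° = 60°
crank pin P = (r cos θ, r sin θ) = (15.500000, 26.846788)
h = r sin θ − e = 26.846788 − 11 = 15.846788
x = r cos θ + √(L² − h²) = 15.500000 + √(51529.0 − 251.1207) = 15.500000 + 226.446195 = 241.946195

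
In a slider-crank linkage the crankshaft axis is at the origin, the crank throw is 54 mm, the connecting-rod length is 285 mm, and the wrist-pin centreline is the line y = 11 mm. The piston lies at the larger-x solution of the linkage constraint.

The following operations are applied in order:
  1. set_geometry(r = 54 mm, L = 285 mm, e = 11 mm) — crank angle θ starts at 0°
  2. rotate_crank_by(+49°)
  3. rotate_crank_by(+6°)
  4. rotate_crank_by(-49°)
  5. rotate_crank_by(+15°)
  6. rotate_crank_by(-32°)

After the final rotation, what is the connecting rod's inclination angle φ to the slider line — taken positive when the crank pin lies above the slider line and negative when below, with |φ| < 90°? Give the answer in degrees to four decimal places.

set_geometry: r = 54 mm, L = 285 mm, e = 11 mm; θ ← 0°
rotate_crank_by(+49°): θ ← 0° +49° = 49°
rotate_crank_by(+6°): θ ← 49° +6° = 55°
rotate_crank_by(-49°): θ ← 55° -49° = 6°
rotate_crank_by(+15°): θ ← 6° +15° = 21°
rotate_crank_by(-32°): θ ← 21° -32° = -11°
crank pin P = (r cos θ, r sin θ) = (53.007868, -10.303686)
h = r sin θ − e = -10.303686 − 11 = -21.303686
sin φ = h / L = -21.303686 / 285 = -0.07474977
φ = arcsin(-0.07474977) = -4.286845°

-4.2868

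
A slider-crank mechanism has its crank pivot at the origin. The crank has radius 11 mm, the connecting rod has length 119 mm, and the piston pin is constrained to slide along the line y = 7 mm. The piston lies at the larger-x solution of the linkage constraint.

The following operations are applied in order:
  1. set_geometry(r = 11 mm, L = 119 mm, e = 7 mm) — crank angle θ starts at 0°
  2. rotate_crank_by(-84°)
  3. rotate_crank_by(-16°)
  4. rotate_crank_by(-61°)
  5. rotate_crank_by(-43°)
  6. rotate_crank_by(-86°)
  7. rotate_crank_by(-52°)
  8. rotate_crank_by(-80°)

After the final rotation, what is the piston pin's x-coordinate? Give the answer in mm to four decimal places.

set_geometry: r = 11 mm, L = 119 mm, e = 7 mm; θ ← 0°
rotate_crank_by(-84°): θ ← 0° -84° = -84°
rotate_crank_by(-16°): θ ← -84° -16° = -100°
rotate_crank_by(-61°): θ ← -100° -61° = -161°
rotate_crank_by(-43°): θ ← -161° -43° = -204°
rotate_crank_by(-86°): θ ← -204° -86° = -290°
rotate_crank_by(-52°): θ ← -290° -52° = -342°
rotate_crank_by(-80°): θ ← -342° -80° = -422°
crank pin P = (r cos θ, r sin θ) = (5.164187, -9.712424)
h = r sin θ − e = -9.712424 − 7 = -16.712424
x = r cos θ + √(L² − h²) = 5.164187 + √(14161.0 − 279.3051) = 5.164187 + 117.820605 = 122.984792

122.9848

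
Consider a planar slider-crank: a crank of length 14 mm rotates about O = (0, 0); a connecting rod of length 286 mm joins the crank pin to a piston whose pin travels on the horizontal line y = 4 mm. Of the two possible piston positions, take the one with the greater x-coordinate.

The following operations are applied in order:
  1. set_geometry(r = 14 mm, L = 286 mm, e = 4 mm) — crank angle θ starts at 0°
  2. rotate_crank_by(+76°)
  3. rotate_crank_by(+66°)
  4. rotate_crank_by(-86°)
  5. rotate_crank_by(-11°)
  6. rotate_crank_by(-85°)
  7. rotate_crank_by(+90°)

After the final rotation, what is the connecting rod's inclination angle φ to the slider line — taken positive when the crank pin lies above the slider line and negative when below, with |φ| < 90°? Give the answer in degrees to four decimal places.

set_geometry: r = 14 mm, L = 286 mm, e = 4 mm; θ ← 0°
rotate_crank_by(+76°): θ ← 0° +76° = 76°
rotate_crank_by(+66°): θ ← 76° +66° = 142°
rotate_crank_by(-86°): θ ← 142° -86° = 56°
rotate_crank_by(-11°): θ ← 56° -11° = 45°
rotate_crank_by(-85°): θ ← 45° -85° = -40°
rotate_crank_by(+90°): θ ← -40° +90° = 50°
crank pin P = (r cos θ, r sin θ) = (8.999027, 10.724622)
h = r sin θ − e = 10.724622 − 4 = 6.724622
sin φ = h / L = 6.724622 / 286 = 0.02351267
φ = arcsin(0.02351267) = 1.347301°

1.3473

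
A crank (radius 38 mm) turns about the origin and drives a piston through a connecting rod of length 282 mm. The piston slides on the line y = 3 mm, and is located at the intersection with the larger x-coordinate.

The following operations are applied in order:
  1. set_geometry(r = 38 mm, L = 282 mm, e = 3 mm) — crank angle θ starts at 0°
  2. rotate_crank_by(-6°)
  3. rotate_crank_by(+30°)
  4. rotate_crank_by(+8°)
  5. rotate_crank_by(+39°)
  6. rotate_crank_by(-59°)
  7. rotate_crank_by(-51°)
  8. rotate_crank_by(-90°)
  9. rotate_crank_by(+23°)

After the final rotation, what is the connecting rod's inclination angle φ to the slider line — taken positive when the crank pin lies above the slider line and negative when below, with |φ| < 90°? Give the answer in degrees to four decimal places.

set_geometry: r = 38 mm, L = 282 mm, e = 3 mm; θ ← 0°
rotate_crank_by(-6°): θ ← 0° -6° = -6°
rotate_crank_by(+30°): θ ← -6° +30° = 24°
rotate_crank_by(+8°): θ ← 24° +8° = 32°
rotate_crank_by(+39°): θ ← 32° +39° = 71°
rotate_crank_by(-59°): θ ← 71° -59° = 12°
rotate_crank_by(-51°): θ ← 12° -51° = -39°
rotate_crank_by(-90°): θ ← -39° -90° = -129°
rotate_crank_by(+23°): θ ← -129° +23° = -106°
crank pin P = (r cos θ, r sin θ) = (-10.474220, -36.527944)
h = r sin θ − e = -36.527944 − 3 = -39.527944
sin φ = h / L = -39.527944 / 282 = -0.14017002
φ = arcsin(-0.14017002) = -8.057684°

-8.0577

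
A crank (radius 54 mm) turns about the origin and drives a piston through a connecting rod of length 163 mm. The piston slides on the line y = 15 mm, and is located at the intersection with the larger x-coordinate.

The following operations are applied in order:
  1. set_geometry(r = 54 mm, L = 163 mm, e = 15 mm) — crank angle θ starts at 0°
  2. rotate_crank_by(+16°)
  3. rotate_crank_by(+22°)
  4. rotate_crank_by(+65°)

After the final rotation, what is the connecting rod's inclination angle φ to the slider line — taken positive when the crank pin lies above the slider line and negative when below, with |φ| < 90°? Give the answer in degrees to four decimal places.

13.3426

set_geometry: r = 54 mm, L = 163 mm, e = 15 mm; θ ← 0°
rotate_crank_by(+16°): θ ← 0° +16° = 16°
rotate_crank_by(+22°): θ ← 16° +22° = 38°
rotate_crank_by(+65°): θ ← 38° +65° = 103°
crank pin P = (r cos θ, r sin θ) = (-12.147357, 52.615983)
h = r sin θ − e = 52.615983 − 15 = 37.615983
sin φ = h / L = 37.615983 / 163 = 0.23077290
φ = arcsin(0.23077290) = 13.342580°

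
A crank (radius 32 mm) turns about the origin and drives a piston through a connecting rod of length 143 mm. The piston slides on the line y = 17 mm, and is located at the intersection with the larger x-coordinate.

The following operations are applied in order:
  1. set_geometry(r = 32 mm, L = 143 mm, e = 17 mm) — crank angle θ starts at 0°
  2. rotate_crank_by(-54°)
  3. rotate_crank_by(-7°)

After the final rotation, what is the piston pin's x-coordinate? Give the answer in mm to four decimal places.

151.2530

set_geometry: r = 32 mm, L = 143 mm, e = 17 mm; θ ← 0°
rotate_crank_by(-54°): θ ← 0° -54° = -54°
rotate_crank_by(-7°): θ ← -54° -7° = -61°
crank pin P = (r cos θ, r sin θ) = (15.513908, -27.987831)
h = r sin θ − e = -27.987831 − 17 = -44.987831
x = r cos θ + √(L² − h²) = 15.513908 + √(20449.0 − 2023.9049) = 15.513908 + 135.739070 = 151.252978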